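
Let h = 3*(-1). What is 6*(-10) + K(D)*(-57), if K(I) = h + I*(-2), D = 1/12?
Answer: 241/2 ≈ 120.50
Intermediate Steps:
D = 1/12 ≈ 0.083333
h = -3
K(I) = -3 - 2*I (K(I) = -3 + I*(-2) = -3 - 2*I)
6*(-10) + K(D)*(-57) = 6*(-10) + (-3 - 2*1/12)*(-57) = -60 + (-3 - ⅙)*(-57) = -60 - 19/6*(-57) = -60 + 361/2 = 241/2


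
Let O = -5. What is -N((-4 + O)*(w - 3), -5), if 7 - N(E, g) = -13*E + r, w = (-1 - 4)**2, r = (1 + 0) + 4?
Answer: 2572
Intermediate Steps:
r = 5 (r = 1 + 4 = 5)
w = 25 (w = (-5)**2 = 25)
N(E, g) = 2 + 13*E (N(E, g) = 7 - (-13*E + 5) = 7 - (5 - 13*E) = 7 + (-5 + 13*E) = 2 + 13*E)
-N((-4 + O)*(w - 3), -5) = -(2 + 13*((-4 - 5)*(25 - 3))) = -(2 + 13*(-9*22)) = -(2 + 13*(-198)) = -(2 - 2574) = -1*(-2572) = 2572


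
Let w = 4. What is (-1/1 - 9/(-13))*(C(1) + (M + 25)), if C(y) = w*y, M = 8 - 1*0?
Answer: -148/13 ≈ -11.385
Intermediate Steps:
M = 8 (M = 8 + 0 = 8)
C(y) = 4*y
(-1/1 - 9/(-13))*(C(1) + (M + 25)) = (-1/1 - 9/(-13))*(4*1 + (8 + 25)) = (-1*1 - 9*(-1/13))*(4 + 33) = (-1 + 9/13)*37 = -4/13*37 = -148/13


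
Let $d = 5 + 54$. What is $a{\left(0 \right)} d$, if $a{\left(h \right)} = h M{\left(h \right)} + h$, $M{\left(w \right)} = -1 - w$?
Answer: $0$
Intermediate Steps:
$a{\left(h \right)} = h + h \left(-1 - h\right)$ ($a{\left(h \right)} = h \left(-1 - h\right) + h = h + h \left(-1 - h\right)$)
$d = 59$
$a{\left(0 \right)} d = - 0^{2} \cdot 59 = \left(-1\right) 0 \cdot 59 = 0 \cdot 59 = 0$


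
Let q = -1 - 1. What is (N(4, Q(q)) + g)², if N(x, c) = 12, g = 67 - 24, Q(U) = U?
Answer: 3025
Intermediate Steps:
q = -2
g = 43
(N(4, Q(q)) + g)² = (12 + 43)² = 55² = 3025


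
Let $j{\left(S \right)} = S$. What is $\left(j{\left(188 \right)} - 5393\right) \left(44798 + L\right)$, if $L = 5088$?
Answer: $-259656630$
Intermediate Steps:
$\left(j{\left(188 \right)} - 5393\right) \left(44798 + L\right) = \left(188 - 5393\right) \left(44798 + 5088\right) = \left(-5205\right) 49886 = -259656630$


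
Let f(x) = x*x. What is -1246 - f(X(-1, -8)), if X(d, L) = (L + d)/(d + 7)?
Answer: -4993/4 ≈ -1248.3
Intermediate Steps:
X(d, L) = (L + d)/(7 + d)
f(x) = x²
-1246 - f(X(-1, -8)) = -1246 - ((-8 - 1)/(7 - 1))² = -1246 - (-9/6)² = -1246 - ((⅙)*(-9))² = -1246 - (-3/2)² = -1246 - 1*9/4 = -1246 - 9/4 = -4993/4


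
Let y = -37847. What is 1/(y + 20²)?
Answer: -1/37447 ≈ -2.6704e-5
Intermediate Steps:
1/(y + 20²) = 1/(-37847 + 20²) = 1/(-37847 + 400) = 1/(-37447) = -1/37447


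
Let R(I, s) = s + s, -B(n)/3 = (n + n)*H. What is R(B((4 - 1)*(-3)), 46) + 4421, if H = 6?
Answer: 4513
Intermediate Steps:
B(n) = -36*n (B(n) = -3*(n + n)*6 = -3*2*n*6 = -36*n)
R(I, s) = 2*s
R(B((4 - 1)*(-3)), 46) + 4421 = 2*46 + 4421 = 92 + 4421 = 4513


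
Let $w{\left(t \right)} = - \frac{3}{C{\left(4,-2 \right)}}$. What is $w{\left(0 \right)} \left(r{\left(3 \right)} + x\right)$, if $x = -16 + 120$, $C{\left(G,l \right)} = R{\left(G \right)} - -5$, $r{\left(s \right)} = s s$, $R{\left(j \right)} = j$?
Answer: $- \frac{113}{3} \approx -37.667$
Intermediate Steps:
$r{\left(s \right)} = s^{2}$
$C{\left(G,l \right)} = 5 + G$ ($C{\left(G,l \right)} = G - -5 = G + 5 = 5 + G$)
$x = 104$
$w{\left(t \right)} = - \frac{1}{3}$ ($w{\left(t \right)} = - \frac{3}{5 + 4} = - \frac{3}{9} = \left(-3\right) \frac{1}{9} = - \frac{1}{3}$)
$w{\left(0 \right)} \left(r{\left(3 \right)} + x\right) = - \frac{3^{2} + 104}{3} = - \frac{9 + 104}{3} = \left(- \frac{1}{3}\right) 113 = - \frac{113}{3}$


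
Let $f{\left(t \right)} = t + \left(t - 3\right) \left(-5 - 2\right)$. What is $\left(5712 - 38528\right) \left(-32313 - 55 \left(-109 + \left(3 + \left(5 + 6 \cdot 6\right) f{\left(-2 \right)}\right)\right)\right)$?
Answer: $3311068768$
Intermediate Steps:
$f{\left(t \right)} = 21 - 6 t$ ($f{\left(t \right)} = t + \left(-3 + t\right) \left(-7\right) = t - \left(-21 + 7 t\right) = 21 - 6 t$)
$\left(5712 - 38528\right) \left(-32313 - 55 \left(-109 + \left(3 + \left(5 + 6 \cdot 6\right) f{\left(-2 \right)}\right)\right)\right) = \left(5712 - 38528\right) \left(-32313 - 55 \left(-109 + \left(3 + \left(5 + 6 \cdot 6\right) \left(21 - -12\right)\right)\right)\right) = - 32816 \left(-32313 - 55 \left(-109 + \left(3 + \left(5 + 36\right) \left(21 + 12\right)\right)\right)\right) = - 32816 \left(-32313 - 55 \left(-109 + \left(3 + 41 \cdot 33\right)\right)\right) = - 32816 \left(-32313 - 55 \left(-109 + \left(3 + 1353\right)\right)\right) = - 32816 \left(-32313 - 55 \left(-109 + 1356\right)\right) = - 32816 \left(-32313 - 68585\right) = \left(-32816\right) \left(-100898\right) = 3311068768$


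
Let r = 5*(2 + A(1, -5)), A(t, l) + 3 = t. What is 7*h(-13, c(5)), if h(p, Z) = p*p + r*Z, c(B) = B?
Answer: 1183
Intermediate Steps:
A(t, l) = -3 + t
r = 0 (r = 5*(2 + (-3 + 1)) = 5*(2 - 2) = 5*0 = 0)
h(p, Z) = p² (h(p, Z) = p*p + 0*Z = p² + 0 = p²)
7*h(-13, c(5)) = 7*(-13)² = 7*169 = 1183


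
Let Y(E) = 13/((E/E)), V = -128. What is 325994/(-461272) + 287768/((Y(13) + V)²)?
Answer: 64214025123/3050161100 ≈ 21.053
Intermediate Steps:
Y(E) = 13 (Y(E) = 13/1 = 13*1 = 13)
325994/(-461272) + 287768/((Y(13) + V)²) = 325994/(-461272) + 287768/((13 - 128)²) = 325994*(-1/461272) + 287768/((-115)²) = -162997/230636 + 287768/13225 = 64214025123/3050161100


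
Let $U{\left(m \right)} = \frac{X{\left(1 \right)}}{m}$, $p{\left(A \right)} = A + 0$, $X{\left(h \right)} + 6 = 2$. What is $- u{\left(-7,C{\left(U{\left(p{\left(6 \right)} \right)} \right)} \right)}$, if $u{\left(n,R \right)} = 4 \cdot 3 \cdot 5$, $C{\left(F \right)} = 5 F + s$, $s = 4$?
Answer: $-60$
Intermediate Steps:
$X{\left(h \right)} = -4$ ($X{\left(h \right)} = -6 + 2 = -4$)
$p{\left(A \right)} = A$
$U{\left(m \right)} = - \frac{4}{m}$
$C{\left(F \right)} = 4 + 5 F$ ($C{\left(F \right)} = 5 F + 4 = 4 + 5 F$)
$u{\left(n,R \right)} = 60$ ($u{\left(n,R \right)} = 12 \cdot 5 = 60$)
$- u{\left(-7,C{\left(U{\left(p{\left(6 \right)} \right)} \right)} \right)} = \left(-1\right) 60 = -60$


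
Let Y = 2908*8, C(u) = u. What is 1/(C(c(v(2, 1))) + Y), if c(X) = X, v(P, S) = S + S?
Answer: 1/23266 ≈ 4.2981e-5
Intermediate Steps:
v(P, S) = 2*S
Y = 23264
1/(C(c(v(2, 1))) + Y) = 1/(2*1 + 23264) = 1/(2 + 23264) = 1/23266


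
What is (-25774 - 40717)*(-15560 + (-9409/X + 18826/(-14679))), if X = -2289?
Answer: 1655070454332773/1600011 ≈ 1.0344e+9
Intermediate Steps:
(-25774 - 40717)*(-15560 + (-9409/X + 18826/(-14679))) = (-25774 - 40717)*(-15560 + (-9409/(-2289) + 18826/(-14679))) = -66491*(-15560 + (-9409*(-1/2289) + 18826*(-1/14679))) = -66491*(-15560 + (9409/2289 - 18826/14679)) = -66491*(-15560 + 4524857/1600011) = -66491*(-24891646303/1600011) = 1655070454332773/1600011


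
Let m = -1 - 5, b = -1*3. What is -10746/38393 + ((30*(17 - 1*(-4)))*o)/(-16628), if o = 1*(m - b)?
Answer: -53060859/319199402 ≈ -0.16623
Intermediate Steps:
b = -3
m = -6
o = -3 (o = 1*(-6 - 1*(-3)) = 1*(-6 + 3) = 1*(-3) = -3)
-10746/38393 + ((30*(17 - 1*(-4)))*o)/(-16628) = -10746/38393 + ((30*(17 - 1*(-4)))*(-3))/(-16628) = -10746*1/38393 + ((30*(17 + 4))*(-3))*(-1/16628) = -10746/38393 + ((30*21)*(-3))*(-1/16628) = -10746/38393 + (630*(-3))*(-1/16628) = -10746/38393 - 1890*(-1/16628) = -10746/38393 + 945/8314 = -53060859/319199402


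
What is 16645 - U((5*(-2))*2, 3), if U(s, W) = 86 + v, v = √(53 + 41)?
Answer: 16559 - √94 ≈ 16549.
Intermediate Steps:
v = √94 ≈ 9.6954
U(s, W) = 86 + √94
16645 - U((5*(-2))*2, 3) = 16645 - (86 + √94) = 16645 + (-86 - √94) = 16559 - √94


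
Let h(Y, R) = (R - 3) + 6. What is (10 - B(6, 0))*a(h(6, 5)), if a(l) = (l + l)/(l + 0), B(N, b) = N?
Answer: 8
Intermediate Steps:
h(Y, R) = 3 + R (h(Y, R) = (-3 + R) + 6 = 3 + R)
a(l) = 2 (a(l) = (2*l)/l = 2)
(10 - B(6, 0))*a(h(6, 5)) = (10 - 1*6)*2 = (10 - 6)*2 = 4*2 = 8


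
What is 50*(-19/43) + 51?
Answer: 1243/43 ≈ 28.907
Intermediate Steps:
50*(-19/43) + 51 = -950/43 + 51 = 1243/43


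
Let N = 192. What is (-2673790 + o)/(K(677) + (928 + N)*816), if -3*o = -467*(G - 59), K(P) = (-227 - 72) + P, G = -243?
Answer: -4081202/1371447 ≈ -2.9758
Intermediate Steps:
K(P) = -299 + P
o = -141034/3 (o = -(-467)*(-243 - 59)/3 = -(-467)*(-302)/3 = -1/3*141034 = -141034/3 ≈ -47011.)
(-2673790 + o)/(K(677) + (928 + N)*816) = (-2673790 - 141034/3)/((-299 + 677) + (928 + 192)*816) = -8162404/(3*(378 + 1120*816)) = -8162404/(3*(378 + 913920)) = -8162404/3/914298 = -8162404/3*1/914298 = -4081202/1371447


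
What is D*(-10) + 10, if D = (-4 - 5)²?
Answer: -800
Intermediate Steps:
D = 81 (D = (-9)² = 81)
D*(-10) + 10 = 81*(-10) + 10 = -810 + 10 = -800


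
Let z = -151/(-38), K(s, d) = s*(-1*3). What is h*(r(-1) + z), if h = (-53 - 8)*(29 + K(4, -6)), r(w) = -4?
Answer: 1037/38 ≈ 27.289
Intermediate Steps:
K(s, d) = -3*s (K(s, d) = s*(-3) = -3*s)
h = -1037 (h = (-53 - 8)*(29 - 3*4) = -61*(29 - 12) = -61*17 = -1037)
z = 151/38 (z = -151*(-1/38) = 151/38 ≈ 3.9737)
h*(r(-1) + z) = -1037*(-4 + 151/38) = -1037*(-1/38) = 1037/38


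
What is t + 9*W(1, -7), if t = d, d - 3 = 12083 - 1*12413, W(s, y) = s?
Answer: -318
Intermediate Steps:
d = -327 (d = 3 + (12083 - 1*12413) = 3 + (12083 - 12413) = 3 - 330 = -327)
t = -327
t + 9*W(1, -7) = -327 + 9*1 = -327 + 9 = -318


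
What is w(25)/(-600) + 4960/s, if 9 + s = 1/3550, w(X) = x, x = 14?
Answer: -5282623643/9584700 ≈ -551.15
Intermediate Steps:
w(X) = 14
s = -31949/3550 (s = -9 + 1/3550 = -31949/3550 ≈ -8.9997)
w(25)/(-600) + 4960/s = 14/(-600) + 4960/(-31949/3550) = 14*(-1/600) + 4960*(-3550/31949) = -7/300 - 17608000/31949 = -5282623643/9584700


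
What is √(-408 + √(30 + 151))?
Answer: √(-408 + √181) ≈ 19.863*I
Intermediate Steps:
√(-408 + √(30 + 151)) = √(-408 + √181)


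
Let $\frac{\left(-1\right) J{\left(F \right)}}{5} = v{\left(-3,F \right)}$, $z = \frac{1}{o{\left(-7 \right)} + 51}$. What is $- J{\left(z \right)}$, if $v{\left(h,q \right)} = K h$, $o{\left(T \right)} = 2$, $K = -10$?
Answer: $150$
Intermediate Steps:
$v{\left(h,q \right)} = - 10 h$
$z = \frac{1}{53}$ ($z = \frac{1}{2 + 51} = \frac{1}{53} \approx 0.018868$)
$J{\left(F \right)} = -150$ ($J{\left(F \right)} = - 5 \left(\left(-10\right) \left(-3\right)\right) = \left(-5\right) 30 = -150$)
$- J{\left(z \right)} = \left(-1\right) \left(-150\right) = 150$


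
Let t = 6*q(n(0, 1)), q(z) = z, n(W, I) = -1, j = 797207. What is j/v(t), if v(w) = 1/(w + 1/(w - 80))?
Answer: -412156019/86 ≈ -4.7925e+6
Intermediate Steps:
t = -6 (t = 6*(-1) = -6)
v(w) = 1/(w + 1/(-80 + w))
j/v(t) = 797207/(((-80 - 6)/(1 + (-6)² - 80*(-6)))) = 797207/((-86/(1 + 36 + 480))) = 797207/((-86/517)) = 797207/(((1/517)*(-86))) = 797207/(-86/517) = 797207*(-517/86) = -412156019/86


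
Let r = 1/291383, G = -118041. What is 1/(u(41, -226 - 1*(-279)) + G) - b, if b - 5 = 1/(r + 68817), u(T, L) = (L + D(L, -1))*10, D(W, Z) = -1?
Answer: -11782770814936215/2356543303842152 ≈ -5.0000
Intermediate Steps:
u(T, L) = -10 + 10*L (u(T, L) = (L - 1)*10 = (-1 + L)*10 = -10 + 10*L)
r = 1/291383 ≈ 3.4319e-6
b = 100260810943/20052103912 (b = 5 + 1/(1/291383 + 68817) = 5 + 1/(20052103912/291383) = 5 + 291383/20052103912 = 100260810943/20052103912 ≈ 5.0000)
1/(u(41, -226 - 1*(-279)) + G) - b = 1/((-10 + 10*(-226 - 1*(-279))) - 118041) - 1*100260810943/20052103912 = 1/((-10 + 10*(-226 + 279)) - 118041) - 100260810943/20052103912 = 1/((-10 + 10*53) - 118041) - 100260810943/20052103912 = 1/((-10 + 530) - 118041) - 100260810943/20052103912 = 1/(520 - 118041) - 100260810943/20052103912 = 1/(-117521) - 100260810943/20052103912 = -1/117521 - 100260810943/20052103912 = -11782770814936215/2356543303842152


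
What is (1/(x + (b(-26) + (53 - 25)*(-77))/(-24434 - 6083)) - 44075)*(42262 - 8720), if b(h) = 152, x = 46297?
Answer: -2088702464323047236/1412847553 ≈ -1.4784e+9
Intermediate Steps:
(1/(x + (b(-26) + (53 - 25)*(-77))/(-24434 - 6083)) - 44075)*(42262 - 8720) = (1/(46297 + (152 + (53 - 25)*(-77))/(-24434 - 6083)) - 44075)*(42262 - 8720) = (1/(46297 + (152 + 28*(-77))/(-30517)) - 44075)*33542 = (1/(46297 + (152 - 2156)*(-1/30517)) - 44075)*33542 = (1/(46297 - 2004*(-1/30517)) - 44075)*33542 = (1/(46297 + 2004/30517) - 44075)*33542 = (1/(1412847553/30517) - 44075)*33542 = (30517/1412847553 - 44075)*33542 = -62271255867958/1412847553*33542 = -2088702464323047236/1412847553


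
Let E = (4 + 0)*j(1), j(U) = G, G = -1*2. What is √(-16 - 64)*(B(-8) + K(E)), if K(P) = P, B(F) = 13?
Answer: 20*I*√5 ≈ 44.721*I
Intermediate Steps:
G = -2
j(U) = -2
E = -8 (E = (4 + 0)*(-2) = 4*(-2) = -8)
√(-16 - 64)*(B(-8) + K(E)) = √(-16 - 64)*(13 - 8) = √(-80)*5 = (4*I*√5)*5 = 20*I*√5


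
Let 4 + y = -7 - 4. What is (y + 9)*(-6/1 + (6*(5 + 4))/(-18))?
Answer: 54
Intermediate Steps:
y = -15 (y = -4 + (-7 - 4) = -4 - 11 = -15)
(y + 9)*(-6/1 + (6*(5 + 4))/(-18)) = (-15 + 9)*(-6/1 + (6*(5 + 4))/(-18)) = -6*(-6*1 + (6*9)*(-1/18)) = -6*(-6 + 54*(-1/18)) = -6*(-6 - 3) = -6*(-9) = 54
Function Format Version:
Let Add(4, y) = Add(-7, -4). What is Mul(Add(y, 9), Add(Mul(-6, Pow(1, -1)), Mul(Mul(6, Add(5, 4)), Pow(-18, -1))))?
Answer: 54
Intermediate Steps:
y = -15 (y = Add(-4, Add(-7, -4)) = Add(-4, -11) = -15)
Mul(Add(y, 9), Add(Mul(-6, Pow(1, -1)), Mul(Mul(6, Add(5, 4)), Pow(-18, -1)))) = Mul(Add(-15, 9), Add(Mul(-6, Pow(1, -1)), Mul(Mul(6, Add(5, 4)), Pow(-18, -1)))) = Mul(-6, Add(Mul(-6, 1), Mul(Mul(6, 9), Rational(-1, 18)))) = Mul(-6, Add(-6, Mul(54, Rational(-1, 18)))) = Mul(-6, Add(-6, -3)) = Mul(-6, -9) = 54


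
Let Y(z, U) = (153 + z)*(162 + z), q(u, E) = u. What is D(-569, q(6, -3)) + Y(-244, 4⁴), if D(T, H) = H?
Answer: 7468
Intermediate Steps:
D(-569, q(6, -3)) + Y(-244, 4⁴) = 6 + (24786 + (-244)² + 315*(-244)) = 6 + (24786 + 59536 - 76860) = 6 + 7462 = 7468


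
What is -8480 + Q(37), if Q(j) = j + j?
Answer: -8406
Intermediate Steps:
Q(j) = 2*j
-8480 + Q(37) = -8480 + 2*37 = -8480 + 74 = -8406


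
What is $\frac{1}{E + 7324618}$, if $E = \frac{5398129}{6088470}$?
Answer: $\frac{6088470}{44595722352589} \approx 1.3653 \cdot 10^{-7}$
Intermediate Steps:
$E = \frac{5398129}{6088470}$ ($E = 5398129 \cdot \frac{1}{6088470} = \frac{5398129}{6088470} \approx 0.88661$)
$\frac{1}{E + 7324618} = \frac{1}{\frac{5398129}{6088470} + 7324618} = \frac{1}{\frac{44595722352589}{6088470}} = \frac{6088470}{44595722352589}$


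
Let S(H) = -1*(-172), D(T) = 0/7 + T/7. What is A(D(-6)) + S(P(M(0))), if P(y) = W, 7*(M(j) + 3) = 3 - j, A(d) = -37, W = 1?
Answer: 135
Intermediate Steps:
D(T) = T/7 (D(T) = 0*(⅐) + T*(⅐) = 0 + T/7 = T/7)
M(j) = -18/7 - j/7 (M(j) = -3 + (3 - j)/7 = -3 + (3/7 - j/7) = -18/7 - j/7)
P(y) = 1
S(H) = 172
A(D(-6)) + S(P(M(0))) = -37 + 172 = 135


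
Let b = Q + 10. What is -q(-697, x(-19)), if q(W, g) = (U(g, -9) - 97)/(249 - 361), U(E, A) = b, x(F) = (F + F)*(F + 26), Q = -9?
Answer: -6/7 ≈ -0.85714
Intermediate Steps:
x(F) = 2*F*(26 + F) (x(F) = (2*F)*(26 + F) = 2*F*(26 + F))
b = 1 (b = -9 + 10 = 1)
U(E, A) = 1
q(W, g) = 6/7 (q(W, g) = (1 - 97)/(249 - 361) = -96/(-112) = -96*(-1/112) = 6/7)
-q(-697, x(-19)) = -1*6/7 = -6/7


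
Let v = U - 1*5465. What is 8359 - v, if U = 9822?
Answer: 4002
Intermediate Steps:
v = 4357 (v = 9822 - 1*5465 = 9822 - 5465 = 4357)
8359 - v = 8359 - 1*4357 = 8359 - 4357 = 4002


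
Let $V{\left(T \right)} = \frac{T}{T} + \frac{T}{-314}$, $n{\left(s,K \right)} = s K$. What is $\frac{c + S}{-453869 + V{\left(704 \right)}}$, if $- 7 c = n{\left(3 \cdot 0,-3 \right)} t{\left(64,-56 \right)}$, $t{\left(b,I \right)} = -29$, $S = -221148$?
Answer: $\frac{8680059}{17814407} \approx 0.48725$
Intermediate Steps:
$n{\left(s,K \right)} = K s$
$V{\left(T \right)} = 1 - \frac{T}{314}$ ($V{\left(T \right)} = 1 + T \left(- \frac{1}{314}\right) = 1 - \frac{T}{314}$)
$c = 0$ ($c = - \frac{- 3 \cdot 3 \cdot 0 \left(-29\right)}{7} = - \frac{\left(-3\right) 0 \left(-29\right)}{7} = - \frac{0 \left(-29\right)}{7} = \left(- \frac{1}{7}\right) 0 = 0$)
$\frac{c + S}{-453869 + V{\left(704 \right)}} = \frac{0 - 221148}{-453869 + \left(1 - \frac{352}{157}\right)} = - \frac{221148}{-453869 + \left(1 - \frac{352}{157}\right)} = - \frac{221148}{-453869 - \frac{195}{157}} = - \frac{221148}{- \frac{71257628}{157}} = \left(-221148\right) \left(- \frac{157}{71257628}\right) = \frac{8680059}{17814407}$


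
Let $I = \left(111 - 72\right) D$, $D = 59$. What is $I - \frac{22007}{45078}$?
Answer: $\frac{103702471}{45078} \approx 2300.5$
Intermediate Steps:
$I = 2301$ ($I = \left(111 - 72\right) 59 = 39 \cdot 59 = 2301$)
$I - \frac{22007}{45078} = 2301 - \frac{22007}{45078} = \frac{103702471}{45078}$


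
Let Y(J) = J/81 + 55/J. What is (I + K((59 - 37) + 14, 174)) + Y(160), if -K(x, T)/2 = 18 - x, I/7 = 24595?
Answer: 446351003/2592 ≈ 1.7220e+5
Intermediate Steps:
I = 172165 (I = 7*24595 = 172165)
K(x, T) = -36 + 2*x (K(x, T) = -2*(18 - x) = -36 + 2*x)
Y(J) = 55/J + J/81 (Y(J) = J*(1/81) + 55/J = J/81 + 55/J = 55/J + J/81)
(I + K((59 - 37) + 14, 174)) + Y(160) = (172165 + (-36 + 2*((59 - 37) + 14))) + (55/160 + (1/81)*160) = (172165 + (-36 + 2*(22 + 14))) + (55*(1/160) + 160/81) = (172165 + (-36 + 2*36)) + (11/32 + 160/81) = (172165 + (-36 + 72)) + 6011/2592 = (172165 + 36) + 6011/2592 = 172201 + 6011/2592 = 446351003/2592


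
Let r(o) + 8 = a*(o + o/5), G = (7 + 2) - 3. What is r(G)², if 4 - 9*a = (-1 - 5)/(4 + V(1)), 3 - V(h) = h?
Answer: 16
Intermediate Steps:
V(h) = 3 - h
a = 5/9 (a = 4/9 - (-1 - 5)/(9*(4 + (3 - 1*1))) = 4/9 - (-2)/(3*(4 + (3 - 1))) = 4/9 - (-2)/(3*(4 + 2)) = 4/9 - (-2)/(3*6) = 4/9 - ⅑*(-1) = 4/9 + ⅑ = 5/9 ≈ 0.55556)
G = 6 (G = 9 - 3 = 6)
r(o) = -8 + 2*o/3 (r(o) = -8 + 5*(o + o/5)/9 = -8 + 5*(6*o/5)/9 = -8 + 2*o/3)
r(G)² = (-8 + (⅔)*6)² = (-8 + 4)² = (-4)² = 16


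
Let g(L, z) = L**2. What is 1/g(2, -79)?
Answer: 1/4 ≈ 0.25000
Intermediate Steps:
1/g(2, -79) = 1/(2**2) = 1/4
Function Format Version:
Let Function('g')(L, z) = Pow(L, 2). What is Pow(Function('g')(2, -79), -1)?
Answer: Rational(1, 4) ≈ 0.25000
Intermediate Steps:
Pow(Function('g')(2, -79), -1) = Pow(Pow(2, 2), -1) = Pow(4, -1) = Rational(1, 4)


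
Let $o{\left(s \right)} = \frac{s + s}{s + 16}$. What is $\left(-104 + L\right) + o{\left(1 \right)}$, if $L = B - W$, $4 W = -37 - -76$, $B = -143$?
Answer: $- \frac{17451}{68} \approx -256.63$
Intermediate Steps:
$W = \frac{39}{4}$ ($W = \frac{-37 - -76}{4} = \frac{-37 + 76}{4} = \frac{1}{4} \cdot 39 = \frac{39}{4} \approx 9.75$)
$o{\left(s \right)} = \frac{2 s}{16 + s}$
$L = - \frac{611}{4}$ ($L = -143 - \frac{39}{4} = - \frac{611}{4} \approx -152.75$)
$\left(-104 + L\right) + o{\left(1 \right)} = \left(-104 - \frac{611}{4}\right) + 2 \cdot 1 \frac{1}{16 + 1} = - \frac{1027}{4} + 2 \cdot 1 \cdot \frac{1}{17} = - \frac{1027}{4} + \frac{2}{17} = - \frac{17451}{68}$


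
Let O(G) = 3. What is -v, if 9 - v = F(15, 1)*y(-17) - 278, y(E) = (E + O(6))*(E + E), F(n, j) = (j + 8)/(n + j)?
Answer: -77/4 ≈ -19.250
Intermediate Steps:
F(n, j) = (8 + j)/(j + n)
y(E) = 2*E*(3 + E) (y(E) = (E + 3)*(E + E) = (3 + E)*(2*E) = 2*E*(3 + E))
v = 77/4 (v = 9 - (((8 + 1)/(1 + 15))*(2*(-17)*(3 - 17)) - 278) = 9 - ((9/16)*(2*(-17)*(-14)) - 278) = 9 - (((1/16)*9)*476 - 278) = 9 - ((9/16)*476 - 278) = 9 - (1071/4 - 278) = 9 - 1*(-41/4) = 9 + 41/4 = 77/4 ≈ 19.250)
-v = -1*77/4 = -77/4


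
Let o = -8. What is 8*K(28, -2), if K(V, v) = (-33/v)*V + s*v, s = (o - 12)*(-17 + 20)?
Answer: 4656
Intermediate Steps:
s = -60 (s = (-8 - 12)*(-17 + 20) = -20*3 = -60)
K(V, v) = -60*v - 33*V/v (K(V, v) = (-33/v)*V - 60*v = -33*V/v - 60*v = -60*v - 33*V/v)
8*K(28, -2) = 8*(-60*(-2) - 33*28/(-2)) = 8*(120 - 33*28*(-½)) = 8*(120 + 462) = 8*582 = 4656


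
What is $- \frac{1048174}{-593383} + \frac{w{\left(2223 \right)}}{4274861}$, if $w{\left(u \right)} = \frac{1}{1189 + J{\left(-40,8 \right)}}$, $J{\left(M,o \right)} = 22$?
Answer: $\frac{110739725813513}{62690994734857} \approx 1.7664$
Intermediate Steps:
$w{\left(u \right)} = \frac{1}{1211}$ ($w{\left(u \right)} = \frac{1}{1189 + 22} = \frac{1}{1211}$)
$- \frac{1048174}{-593383} + \frac{w{\left(2223 \right)}}{4274861} = - \frac{1048174}{-593383} + \frac{1}{1211 \cdot 4274861} = \left(-1048174\right) \left(- \frac{1}{593383}\right) + \frac{1}{1211} \cdot \frac{1}{4274861} = \frac{1048174}{593383} + \frac{1}{5176856671} = \frac{110739725813513}{62690994734857}$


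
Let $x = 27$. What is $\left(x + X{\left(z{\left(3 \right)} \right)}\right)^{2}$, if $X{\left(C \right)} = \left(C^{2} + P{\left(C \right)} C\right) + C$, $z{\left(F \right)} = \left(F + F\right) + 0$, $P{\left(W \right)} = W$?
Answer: $11025$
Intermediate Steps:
$z{\left(F \right)} = 2 F$ ($z{\left(F \right)} = 2 F + 0 = 2 F$)
$X{\left(C \right)} = C + 2 C^{2}$ ($X{\left(C \right)} = \left(C^{2} + C C\right) + C = \left(C^{2} + C^{2}\right) + C = 2 C^{2} + C = C + 2 C^{2}$)
$\left(x + X{\left(z{\left(3 \right)} \right)}\right)^{2} = \left(27 + 2 \cdot 3 \left(1 + 2 \cdot 2 \cdot 3\right)\right)^{2} = \left(27 + 6 \left(1 + 2 \cdot 6\right)\right)^{2} = \left(27 + 6 \left(1 + 12\right)\right)^{2} = \left(27 + 6 \cdot 13\right)^{2} = \left(27 + 78\right)^{2} = 105^{2} = 11025$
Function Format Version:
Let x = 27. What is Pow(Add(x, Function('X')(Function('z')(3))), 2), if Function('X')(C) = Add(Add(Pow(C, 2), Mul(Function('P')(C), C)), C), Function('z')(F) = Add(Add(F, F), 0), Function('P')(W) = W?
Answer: 11025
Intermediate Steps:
Function('z')(F) = Mul(2, F) (Function('z')(F) = Add(Mul(2, F), 0) = Mul(2, F))
Function('X')(C) = Add(C, Mul(2, Pow(C, 2))) (Function('X')(C) = Add(Add(Pow(C, 2), Mul(C, C)), C) = Add(Add(Pow(C, 2), Pow(C, 2)), C) = Add(Mul(2, Pow(C, 2)), C) = Add(C, Mul(2, Pow(C, 2))))
Pow(Add(x, Function('X')(Function('z')(3))), 2) = Pow(Add(27, Mul(Mul(2, 3), Add(1, Mul(2, Mul(2, 3))))), 2) = Pow(Add(27, Mul(6, Add(1, Mul(2, 6)))), 2) = Pow(Add(27, Mul(6, Add(1, 12))), 2) = Pow(Add(27, Mul(6, 13)), 2) = Pow(Add(27, 78), 2) = Pow(105, 2) = 11025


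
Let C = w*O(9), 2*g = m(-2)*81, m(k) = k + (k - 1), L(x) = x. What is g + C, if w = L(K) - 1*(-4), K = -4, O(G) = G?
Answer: -405/2 ≈ -202.50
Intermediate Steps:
m(k) = -1 + 2*k (m(k) = k + (-1 + k) = -1 + 2*k)
w = 0 (w = -4 - 1*(-4) = -4 + 4 = 0)
g = -405/2 (g = ((-1 + 2*(-2))*81)/2 = ((-1 - 4)*81)/2 = (-5*81)/2 = (½)*(-405) = -405/2 ≈ -202.50)
C = 0 (C = 0*9 = 0)
g + C = -405/2 + 0 = -405/2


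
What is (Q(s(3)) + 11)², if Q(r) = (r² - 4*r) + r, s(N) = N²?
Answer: 4225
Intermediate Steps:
Q(r) = r² - 3*r
(Q(s(3)) + 11)² = (3²*(-3 + 3²) + 11)² = (9*(-3 + 9) + 11)² = (9*6 + 11)² = (54 + 11)² = 65² = 4225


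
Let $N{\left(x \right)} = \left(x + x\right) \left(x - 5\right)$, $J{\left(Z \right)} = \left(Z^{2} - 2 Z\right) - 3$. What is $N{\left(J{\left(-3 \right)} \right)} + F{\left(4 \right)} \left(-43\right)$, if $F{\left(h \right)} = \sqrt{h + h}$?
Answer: $168 - 86 \sqrt{2} \approx 46.378$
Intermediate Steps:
$J{\left(Z \right)} = -3 + Z^{2} - 2 Z$
$F{\left(h \right)} = \sqrt{2} \sqrt{h}$ ($F{\left(h \right)} = \sqrt{2 h} = \sqrt{2} \sqrt{h}$)
$N{\left(x \right)} = 2 x \left(-5 + x\right)$ ($N{\left(x \right)} = 2 x \left(x - 5\right) = 2 x \left(-5 + x\right)$)
$N{\left(J{\left(-3 \right)} \right)} + F{\left(4 \right)} \left(-43\right) = 2 \left(-3 + \left(-3\right)^{2} - -6\right) \left(-5 - \left(-3 - 9\right)\right) + \sqrt{2} \sqrt{4} \left(-43\right) = 2 \left(-3 + 9 + 6\right) \left(-5 + \left(-3 + 9 + 6\right)\right) + \sqrt{2} \cdot 2 \left(-43\right) = 2 \cdot 12 \left(-5 + 12\right) + 2 \sqrt{2} \left(-43\right) = 2 \cdot 12 \cdot 7 - 86 \sqrt{2} = 168 - 86 \sqrt{2}$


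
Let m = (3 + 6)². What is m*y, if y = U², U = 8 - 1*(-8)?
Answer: 20736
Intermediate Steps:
U = 16 (U = 8 + 8 = 16)
m = 81 (m = 9² = 81)
y = 256 (y = 16² = 256)
m*y = 81*256 = 20736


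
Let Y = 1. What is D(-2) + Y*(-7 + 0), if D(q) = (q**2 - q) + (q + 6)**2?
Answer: 15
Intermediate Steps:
D(q) = q**2 + (6 + q)**2 - q (D(q) = (q**2 - q) + (6 + q)**2 = q**2 + (6 + q)**2 - q)
D(-2) + Y*(-7 + 0) = ((-2)**2 + (6 - 2)**2 - 1*(-2)) + 1*(-7 + 0) = (4 + 4**2 + 2) + 1*(-7) = (4 + 16 + 2) - 7 = 22 - 7 = 15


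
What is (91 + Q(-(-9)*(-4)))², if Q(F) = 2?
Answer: 8649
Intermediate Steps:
(91 + Q(-(-9)*(-4)))² = (91 + 2)² = 93² = 8649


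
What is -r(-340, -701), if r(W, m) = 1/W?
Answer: 1/340 ≈ 0.0029412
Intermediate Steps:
-r(-340, -701) = -1/(-340) = -1*(-1/340) = 1/340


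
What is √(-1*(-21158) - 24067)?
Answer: I*√2909 ≈ 53.935*I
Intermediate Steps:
√(-1*(-21158) - 24067) = √(21158 - 24067) = √(-2909) = I*√2909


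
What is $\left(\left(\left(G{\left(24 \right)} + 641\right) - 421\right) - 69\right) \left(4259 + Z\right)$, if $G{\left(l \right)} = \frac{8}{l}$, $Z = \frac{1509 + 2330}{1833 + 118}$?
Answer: $\frac{3774169192}{5853} \approx 6.4483 \cdot 10^{5}$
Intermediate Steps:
$Z = \frac{3839}{1951} \approx 1.9677$
$\left(\left(\left(G{\left(24 \right)} + 641\right) - 421\right) - 69\right) \left(4259 + Z\right) = \left(\left(\left(\frac{8}{24} + 641\right) - 421\right) - 69\right) \left(4259 + \frac{3839}{1951}\right) = \left(\left(\left(8 \cdot \frac{1}{24} + 641\right) - 421\right) - 69\right) \frac{8313148}{1951} = \left(\left(\left(\frac{1}{3} + 641\right) - 421\right) - 69\right) \frac{8313148}{1951} = \left(\left(\frac{1924}{3} - 421\right) - 69\right) \frac{8313148}{1951} = \left(\frac{661}{3} - 69\right) \frac{8313148}{1951} = \frac{454}{3} \cdot \frac{8313148}{1951} = \frac{3774169192}{5853}$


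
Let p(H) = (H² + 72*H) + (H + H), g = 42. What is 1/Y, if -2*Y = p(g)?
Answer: -1/2436 ≈ -0.00041051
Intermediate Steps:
p(H) = H² + 74*H (p(H) = (H² + 72*H) + 2*H = H² + 74*H)
Y = -2436 (Y = -21*(74 + 42) = -21*116 = -½*4872 = -2436)
1/Y = 1/(-2436) = -1/2436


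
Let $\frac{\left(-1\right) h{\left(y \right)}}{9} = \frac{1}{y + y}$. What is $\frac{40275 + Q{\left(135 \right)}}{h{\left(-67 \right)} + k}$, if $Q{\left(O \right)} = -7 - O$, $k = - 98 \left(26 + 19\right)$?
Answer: $- \frac{5377822}{590931} \approx -9.1006$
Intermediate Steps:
$k = -4410$ ($k = \left(-98\right) 45 = -4410$)
$h{\left(y \right)} = - \frac{9}{2 y}$ ($h{\left(y \right)} = - \frac{9}{y + y} = - \frac{9}{2 y}$)
$\frac{40275 + Q{\left(135 \right)}}{h{\left(-67 \right)} + k} = \frac{40275 - 142}{- \frac{9}{2 \left(-67\right)} - 4410} = \frac{40275 - 142}{\left(- \frac{9}{2}\right) \left(- \frac{1}{67}\right) - 4410} = \frac{40275 - 142}{\frac{9}{134} - 4410} = \frac{40133}{- \frac{590931}{134}} = 40133 \left(- \frac{134}{590931}\right) = - \frac{5377822}{590931}$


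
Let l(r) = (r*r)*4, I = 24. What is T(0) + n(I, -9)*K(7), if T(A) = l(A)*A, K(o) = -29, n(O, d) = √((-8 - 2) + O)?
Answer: -29*√14 ≈ -108.51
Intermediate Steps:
n(O, d) = √(-10 + O)
l(r) = 4*r² (l(r) = r²*4 = 4*r²)
T(A) = 4*A³ (T(A) = (4*A²)*A = 4*A³)
T(0) + n(I, -9)*K(7) = 4*0³ + √(-10 + 24)*(-29) = 4*0 + √14*(-29) = 0 - 29*√14 = -29*√14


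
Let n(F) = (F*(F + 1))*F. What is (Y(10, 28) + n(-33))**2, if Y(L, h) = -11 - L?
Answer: 1215847161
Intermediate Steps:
n(F) = F**2*(1 + F) (n(F) = (F*(1 + F))*F = F**2*(1 + F))
(Y(10, 28) + n(-33))**2 = ((-11 - 1*10) + (-33)**2*(1 - 33))**2 = ((-11 - 10) + 1089*(-32))**2 = (-21 - 34848)**2 = (-34869)**2 = 1215847161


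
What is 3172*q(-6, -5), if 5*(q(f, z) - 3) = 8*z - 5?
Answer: -19032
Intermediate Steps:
q(f, z) = 2 + 8*z/5 (q(f, z) = 3 + (8*z - 5)/5 = 3 + (-5 + 8*z)/5 = 3 + (-1 + 8*z/5) = 2 + 8*z/5)
3172*q(-6, -5) = 3172*(2 + (8/5)*(-5)) = 3172*(2 - 8) = 3172*(-6) = -19032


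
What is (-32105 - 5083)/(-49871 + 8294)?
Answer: 12396/13859 ≈ 0.89444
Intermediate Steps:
(-32105 - 5083)/(-49871 + 8294) = -37188/(-41577) = -37188*(-1/41577) = 12396/13859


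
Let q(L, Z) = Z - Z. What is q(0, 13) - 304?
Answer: -304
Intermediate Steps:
q(L, Z) = 0
q(0, 13) - 304 = 0 - 304 = -304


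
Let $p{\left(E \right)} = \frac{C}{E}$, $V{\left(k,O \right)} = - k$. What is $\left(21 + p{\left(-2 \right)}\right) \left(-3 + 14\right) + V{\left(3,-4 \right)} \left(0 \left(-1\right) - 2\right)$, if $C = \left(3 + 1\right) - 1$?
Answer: $\frac{441}{2} \approx 220.5$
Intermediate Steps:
$C = 3$ ($C = 4 - 1 = 3$)
$p{\left(E \right)} = \frac{3}{E}$
$\left(21 + p{\left(-2 \right)}\right) \left(-3 + 14\right) + V{\left(3,-4 \right)} \left(0 \left(-1\right) - 2\right) = \left(21 + \frac{3}{-2}\right) \left(-3 + 14\right) + \left(-1\right) 3 \left(0 \left(-1\right) - 2\right) = \left(21 + 3 \left(- \frac{1}{2}\right)\right) 11 - 3 \left(0 - 2\right) = \left(21 - \frac{3}{2}\right) 11 - -6 = \frac{39}{2} \cdot 11 + 6 = \frac{429}{2} + 6 = \frac{441}{2}$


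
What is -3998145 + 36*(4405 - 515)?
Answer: -3858105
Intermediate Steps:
-3998145 + 36*(4405 - 515) = -3998145 + 36*3890 = -3998145 + 140040 = -3858105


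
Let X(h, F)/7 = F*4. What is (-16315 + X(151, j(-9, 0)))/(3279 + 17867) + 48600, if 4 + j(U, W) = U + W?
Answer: 1027678921/21146 ≈ 48599.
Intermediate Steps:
j(U, W) = -4 + U + W (j(U, W) = -4 + (U + W) = -4 + U + W)
X(h, F) = 28*F (X(h, F) = 7*(F*4) = 7*(4*F) = 28*F)
(-16315 + X(151, j(-9, 0)))/(3279 + 17867) + 48600 = (-16315 + 28*(-4 - 9 + 0))/(3279 + 17867) + 48600 = (-16315 + 28*(-13))/21146 + 48600 = (-16315 - 364)*(1/21146) + 48600 = -16679*1/21146 + 48600 = -16679/21146 + 48600 = 1027678921/21146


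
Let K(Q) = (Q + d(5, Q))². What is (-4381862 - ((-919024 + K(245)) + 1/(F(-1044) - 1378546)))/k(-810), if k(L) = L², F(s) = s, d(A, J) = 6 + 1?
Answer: -1621635386593/301716333000 ≈ -5.3747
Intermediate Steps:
d(A, J) = 7
K(Q) = (7 + Q)² (K(Q) = (Q + 7)² = (7 + Q)²)
(-4381862 - ((-919024 + K(245)) + 1/(F(-1044) - 1378546)))/k(-810) = (-4381862 - ((-919024 + (7 + 245)²) + 1/(-1044 - 1378546)))/((-810)²) = (-4381862 - ((-919024 + 252²) + 1/(-1379590)))/656100 = (-4381862 - ((-919024 + 63504) - 1/1379590))*(1/656100) = (-4381862 - (-855520 - 1/1379590))*(1/656100) = (-4381862 - 1*(-1180266836801/1379590))*(1/656100) = (-4381862 + 1180266836801/1379590)*(1/656100) = -4864906159779/1379590*1/656100 = -1621635386593/301716333000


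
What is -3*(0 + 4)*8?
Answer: -96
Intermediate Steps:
-3*(0 + 4)*8 = -3*4*8 = -12*8 = -96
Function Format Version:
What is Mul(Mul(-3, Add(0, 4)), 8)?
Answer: -96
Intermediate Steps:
Mul(Mul(-3, Add(0, 4)), 8) = Mul(Mul(-3, 4), 8) = Mul(-12, 8) = -96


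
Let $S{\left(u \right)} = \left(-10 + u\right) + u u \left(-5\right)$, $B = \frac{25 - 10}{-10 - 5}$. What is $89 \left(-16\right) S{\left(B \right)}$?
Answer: $22784$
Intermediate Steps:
$B = -1$ ($B = \frac{15}{-15} = 15 \left(- \frac{1}{15}\right) = -1$)
$S{\left(u \right)} = -10 + u - 5 u^{2}$ ($S{\left(u \right)} = \left(-10 + u\right) + u^{2} \left(-5\right) = \left(-10 + u\right) - 5 u^{2} = -10 + u - 5 u^{2}$)
$89 \left(-16\right) S{\left(B \right)} = 89 \left(-16\right) \left(-10 - 1 - 5 \left(-1\right)^{2}\right) = - 1424 \left(-10 - 1 - 5\right) = \left(-1424\right) \left(-16\right) = 22784$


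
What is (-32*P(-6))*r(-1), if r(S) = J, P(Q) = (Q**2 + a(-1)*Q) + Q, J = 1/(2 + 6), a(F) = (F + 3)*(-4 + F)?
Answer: -360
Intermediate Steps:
a(F) = (-4 + F)*(3 + F) (a(F) = (3 + F)*(-4 + F) = (-4 + F)*(3 + F))
J = 1/8 ≈ 0.12500
P(Q) = Q**2 - 9*Q (P(Q) = (Q**2 + (-12 + (-1)**2 - 1*(-1))*Q) + Q = (Q**2 + (-12 + 1 + 1)*Q) + Q = (Q**2 - 10*Q) + Q = Q**2 - 9*Q)
r(S) = 1/8
(-32*P(-6))*r(-1) = -(-192)*(-9 - 6)*(1/8) = -(-192)*(-15)*(1/8) = -32*90*(1/8) = -2880*1/8 = -360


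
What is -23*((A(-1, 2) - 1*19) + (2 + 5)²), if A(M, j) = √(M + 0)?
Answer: -690 - 23*I ≈ -690.0 - 23.0*I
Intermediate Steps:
A(M, j) = √M
-23*((A(-1, 2) - 1*19) + (2 + 5)²) = -23*((√(-1) - 1*19) + (2 + 5)²) = -23*((I - 19) + 7²) = -23*((-19 + I) + 49) = -23*(30 + I) = -690 - 23*I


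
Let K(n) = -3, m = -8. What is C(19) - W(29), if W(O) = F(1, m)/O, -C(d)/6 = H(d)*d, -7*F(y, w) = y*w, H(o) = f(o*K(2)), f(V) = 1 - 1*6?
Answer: 115702/203 ≈ 569.96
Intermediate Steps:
f(V) = -5 (f(V) = 1 - 6 = -5)
H(o) = -5
F(y, w) = -w*y/7 (F(y, w) = -y*w/7 = -w*y/7)
C(d) = 30*d (C(d) = -(-30)*d = 30*d)
W(O) = 8/(7*O) (W(O) = (-⅐*(-8)*1)/O = 8/(7*O))
C(19) - W(29) = 30*19 - 8/(7*29) = 570 - 8/(7*29) = 570 - 1*8/203 = 570 - 8/203 = 115702/203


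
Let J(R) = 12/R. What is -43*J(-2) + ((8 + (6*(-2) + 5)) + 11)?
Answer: 270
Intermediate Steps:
-43*J(-2) + ((8 + (6*(-2) + 5)) + 11) = -516/(-2) + ((8 + (6*(-2) + 5)) + 11) = -516*(-1)/2 + ((8 + (-12 + 5)) + 11) = -43*(-6) + ((8 - 7) + 11) = 258 + (1 + 11) = 258 + 12 = 270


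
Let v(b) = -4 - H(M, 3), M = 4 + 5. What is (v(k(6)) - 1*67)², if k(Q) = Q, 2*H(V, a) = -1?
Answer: 19881/4 ≈ 4970.3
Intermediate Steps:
M = 9
H(V, a) = -½ (H(V, a) = (½)*(-1) = -½)
v(b) = -7/2 (v(b) = -4 - 1*(-½) = -4 + ½ = -7/2)
(v(k(6)) - 1*67)² = (-7/2 - 1*67)² = (-7/2 - 67)² = (-141/2)² = 19881/4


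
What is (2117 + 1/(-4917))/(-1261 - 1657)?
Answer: -5204644/7173903 ≈ -0.72550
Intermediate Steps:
(2117 + 1/(-4917))/(-1261 - 1657) = (2117 - 1/4917)/(-2918) = (10409288/4917)*(-1/2918) = -5204644/7173903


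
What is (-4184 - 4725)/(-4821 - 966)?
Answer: 8909/5787 ≈ 1.5395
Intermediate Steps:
(-4184 - 4725)/(-4821 - 966) = -8909/(-5787) = -8909*(-1/5787) = 8909/5787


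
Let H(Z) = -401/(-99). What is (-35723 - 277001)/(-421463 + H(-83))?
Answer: 7739919/10431109 ≈ 0.74200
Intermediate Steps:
H(Z) = 401/99 (H(Z) = -401*(-1/99) = 401/99)
(-35723 - 277001)/(-421463 + H(-83)) = (-35723 - 277001)/(-421463 + 401/99) = -312724/(-41724436/99) = -312724*(-99/41724436) = 7739919/10431109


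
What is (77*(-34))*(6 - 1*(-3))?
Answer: -23562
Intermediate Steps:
(77*(-34))*(6 - 1*(-3)) = -2618*(6 + 3) = -2618*9 = -23562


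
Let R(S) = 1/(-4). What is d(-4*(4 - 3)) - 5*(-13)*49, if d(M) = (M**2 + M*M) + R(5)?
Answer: 12867/4 ≈ 3216.8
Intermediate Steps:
R(S) = -1/4 (R(S) = 1*(-1/4) = -1/4)
d(M) = -1/4 + 2*M**2 (d(M) = (M**2 + M*M) - 1/4 = (M**2 + M**2) - 1/4 = 2*M**2 - 1/4 = -1/4 + 2*M**2)
d(-4*(4 - 3)) - 5*(-13)*49 = (-1/4 + 2*(-4*(4 - 3))**2) - 5*(-13)*49 = (-1/4 + 2*(-4*1)**2) + 65*49 = (-1/4 + 2*(-4)**2) + 3185 = (-1/4 + 2*16) + 3185 = (-1/4 + 32) + 3185 = 127/4 + 3185 = 12867/4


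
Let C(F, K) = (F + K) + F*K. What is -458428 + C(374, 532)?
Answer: -258554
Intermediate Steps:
C(F, K) = F + K + F*K
-458428 + C(374, 532) = -458428 + (374 + 532 + 374*532) = -458428 + (374 + 532 + 198968) = -458428 + 199874 = -258554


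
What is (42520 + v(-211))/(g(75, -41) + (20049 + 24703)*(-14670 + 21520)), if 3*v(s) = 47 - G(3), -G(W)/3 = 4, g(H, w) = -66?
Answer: 127619/919653402 ≈ 0.00013877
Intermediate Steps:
G(W) = -12 (G(W) = -3*4 = -12)
v(s) = 59/3 (v(s) = (47 - 1*(-12))/3 = (47 + 12)/3 = (⅓)*59 = 59/3)
(42520 + v(-211))/(g(75, -41) + (20049 + 24703)*(-14670 + 21520)) = (42520 + 59/3)/(-66 + (20049 + 24703)*(-14670 + 21520)) = 127619/(3*(-66 + 44752*6850)) = 127619/(3*(-66 + 306551200)) = (127619/3)/306551134 = (127619/3)*(1/306551134) = 127619/919653402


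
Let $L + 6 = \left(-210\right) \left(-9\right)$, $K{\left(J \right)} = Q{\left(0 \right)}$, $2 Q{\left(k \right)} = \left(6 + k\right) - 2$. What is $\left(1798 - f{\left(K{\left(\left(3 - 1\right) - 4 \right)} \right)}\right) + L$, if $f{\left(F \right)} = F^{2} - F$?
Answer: $3680$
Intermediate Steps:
$Q{\left(k \right)} = 2 + \frac{k}{2}$ ($Q{\left(k \right)} = \frac{\left(6 + k\right) - 2}{2} = \frac{4 + k}{2} = 2 + \frac{k}{2}$)
$K{\left(J \right)} = 2$ ($K{\left(J \right)} = 2 + \frac{1}{2} \cdot 0 = 2 + 0 = 2$)
$L = 1884$ ($L = -6 - -1890 = -6 + 1890 = 1884$)
$\left(1798 - f{\left(K{\left(\left(3 - 1\right) - 4 \right)} \right)}\right) + L = \left(1798 - 2 \left(-1 + 2\right)\right) + 1884 = \left(1798 - 2 \cdot 1\right) + 1884 = \left(1798 - 2\right) + 1884 = 1796 + 1884 = 3680$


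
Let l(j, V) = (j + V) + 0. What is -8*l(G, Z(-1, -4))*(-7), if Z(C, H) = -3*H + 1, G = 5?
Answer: 1008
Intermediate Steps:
Z(C, H) = 1 - 3*H
l(j, V) = V + j (l(j, V) = (V + j) + 0 = V + j)
-8*l(G, Z(-1, -4))*(-7) = -8*((1 - 3*(-4)) + 5)*(-7) = -8*((1 + 12) + 5)*(-7) = -8*(13 + 5)*(-7) = -8*18*(-7) = -144*(-7) = 1008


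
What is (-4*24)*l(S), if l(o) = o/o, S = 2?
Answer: -96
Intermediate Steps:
l(o) = 1
(-4*24)*l(S) = -4*24*1 = -96*1 = -96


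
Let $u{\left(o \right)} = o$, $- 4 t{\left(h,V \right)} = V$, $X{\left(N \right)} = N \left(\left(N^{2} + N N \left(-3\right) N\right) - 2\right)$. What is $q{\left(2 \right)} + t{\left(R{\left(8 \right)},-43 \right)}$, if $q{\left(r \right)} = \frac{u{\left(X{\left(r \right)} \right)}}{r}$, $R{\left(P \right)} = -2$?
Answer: $- \frac{45}{4} \approx -11.25$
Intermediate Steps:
$X{\left(N \right)} = N \left(-2 + N^{2} - 3 N^{3}\right)$ ($X{\left(N \right)} = N \left(\left(N^{2} + N^{2} \left(-3\right) N\right) - 2\right) = N \left(\left(N^{2} + - 3 N^{2} N\right) - 2\right) = N \left(\left(N^{2} - 3 N^{3}\right) - 2\right) = N \left(-2 + N^{2} - 3 N^{3}\right)$)
$t{\left(h,V \right)} = - \frac{V}{4}$
$q{\left(r \right)} = -2 + r^{2} - 3 r^{3}$ ($q{\left(r \right)} = \frac{r \left(-2 + r^{2} - 3 r^{3}\right)}{r} = -2 + r^{2} - 3 r^{3}$)
$q{\left(2 \right)} + t{\left(R{\left(8 \right)},-43 \right)} = \left(-2 + 2^{2} - 3 \cdot 2^{3}\right) - - \frac{43}{4} = \left(-2 + 4 - 24\right) + \frac{43}{4} = -22 + \frac{43}{4} = - \frac{45}{4}$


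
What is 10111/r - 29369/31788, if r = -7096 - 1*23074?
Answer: -603735599/479521980 ≈ -1.2590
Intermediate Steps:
r = -30170 (r = -7096 - 23074 = -30170)
10111/r - 29369/31788 = 10111/(-30170) - 29369/31788 = 10111*(-1/30170) - 29369*1/31788 = -10111/30170 - 29369/31788 = -603735599/479521980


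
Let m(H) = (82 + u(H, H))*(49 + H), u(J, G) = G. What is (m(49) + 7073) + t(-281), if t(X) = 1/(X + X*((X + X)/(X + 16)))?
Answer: 4627057292/232387 ≈ 19911.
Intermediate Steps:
t(X) = 1/(X + 2*X²/(16 + X)) (t(X) = 1/(X + X*((2*X)/(16 + X))) = 1/(X + X*(2*X/(16 + X))) = 1/(X + 2*X²/(16 + X)))
m(H) = (49 + H)*(82 + H) (m(H) = (82 + H)*(49 + H) = (49 + H)*(82 + H))
(m(49) + 7073) + t(-281) = ((4018 + 49² + 131*49) + 7073) + (16 - 281)/((-281)*(16 + 3*(-281))) = ((4018 + 2401 + 6419) + 7073) - 1/281*(-265)/(16 - 843) = (12838 + 7073) - 1/281*(-265)/(-827) = 19911 - 1/281*(-1/827)*(-265) = 19911 - 265/232387 = 4627057292/232387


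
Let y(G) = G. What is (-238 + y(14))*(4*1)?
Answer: -896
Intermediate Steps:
(-238 + y(14))*(4*1) = (-238 + 14)*(4*1) = -224*4 = -896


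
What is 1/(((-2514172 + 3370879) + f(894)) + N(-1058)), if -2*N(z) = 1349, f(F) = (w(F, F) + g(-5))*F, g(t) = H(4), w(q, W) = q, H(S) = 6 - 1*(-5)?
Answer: 2/3330205 ≈ 6.0056e-7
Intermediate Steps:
H(S) = 11 (H(S) = 6 + 5 = 11)
g(t) = 11
f(F) = F*(11 + F) (f(F) = (F + 11)*F = (11 + F)*F = F*(11 + F))
N(z) = -1349/2 (N(z) = -½*1349 = -1349/2)
1/(((-2514172 + 3370879) + f(894)) + N(-1058)) = 1/(((-2514172 + 3370879) + 894*(11 + 894)) - 1349/2) = 1/((856707 + 894*905) - 1349/2) = 1/((856707 + 809070) - 1349/2) = 1/(1665777 - 1349/2) = 1/(3330205/2) = 2/3330205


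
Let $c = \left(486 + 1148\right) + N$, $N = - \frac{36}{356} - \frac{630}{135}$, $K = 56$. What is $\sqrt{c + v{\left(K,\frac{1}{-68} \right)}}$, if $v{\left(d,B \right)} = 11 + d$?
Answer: $\frac{\sqrt{120922698}}{267} \approx 41.185$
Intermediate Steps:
$N = - \frac{1273}{267}$ ($N = \left(-36\right) \frac{1}{356} - \frac{14}{3} = - \frac{9}{89} - \frac{14}{3} = - \frac{1273}{267} \approx -4.7678$)
$c = \frac{435005}{267}$ ($c = \left(486 + 1148\right) - \frac{1273}{267} = 1634 - \frac{1273}{267} = \frac{435005}{267} \approx 1629.2$)
$\sqrt{c + v{\left(K,\frac{1}{-68} \right)}} = \sqrt{\frac{435005}{267} + \left(11 + 56\right)} = \sqrt{\frac{435005}{267} + 67} = \sqrt{\frac{452894}{267}} = \frac{\sqrt{120922698}}{267}$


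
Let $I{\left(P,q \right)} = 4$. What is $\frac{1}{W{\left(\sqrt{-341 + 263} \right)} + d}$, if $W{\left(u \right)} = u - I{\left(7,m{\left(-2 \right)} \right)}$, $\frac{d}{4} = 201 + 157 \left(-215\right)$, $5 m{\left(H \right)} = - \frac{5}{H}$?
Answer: $- \frac{22370}{3002501413} - \frac{i \sqrt{78}}{18015008478} \approx -7.4505 \cdot 10^{-6} - 4.9024 \cdot 10^{-10} i$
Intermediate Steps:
$m{\left(H \right)} = - \frac{1}{H}$ ($m{\left(H \right)} = \frac{\left(-5\right) \frac{1}{H}}{5} = - \frac{1}{H}$)
$d = -134216$ ($d = 4 \left(201 + 157 \left(-215\right)\right) = 4 \left(201 - 33755\right) = 4 \left(-33554\right) = -134216$)
$W{\left(u \right)} = -4 + u$ ($W{\left(u \right)} = u - 4 = -4 + u$)
$\frac{1}{W{\left(\sqrt{-341 + 263} \right)} + d} = \frac{1}{\left(-4 + \sqrt{-341 + 263}\right) - 134216} = \frac{1}{\left(-4 + \sqrt{-78}\right) - 134216} = \frac{1}{\left(-4 + i \sqrt{78}\right) - 134216} = \frac{1}{-134220 + i \sqrt{78}}$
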